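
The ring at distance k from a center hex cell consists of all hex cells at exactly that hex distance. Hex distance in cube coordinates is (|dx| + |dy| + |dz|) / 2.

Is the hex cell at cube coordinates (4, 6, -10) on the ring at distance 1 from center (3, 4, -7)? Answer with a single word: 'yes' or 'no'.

|px - cx| = |4 - 3| = 1
|py - cy| = |6 - 4| = 2
|pz - cz| = |-10 - (-7)| = 3
distance = (1+2+3)/2 = 6/2 = 3
radius = 1; distance != radius -> no

Answer: no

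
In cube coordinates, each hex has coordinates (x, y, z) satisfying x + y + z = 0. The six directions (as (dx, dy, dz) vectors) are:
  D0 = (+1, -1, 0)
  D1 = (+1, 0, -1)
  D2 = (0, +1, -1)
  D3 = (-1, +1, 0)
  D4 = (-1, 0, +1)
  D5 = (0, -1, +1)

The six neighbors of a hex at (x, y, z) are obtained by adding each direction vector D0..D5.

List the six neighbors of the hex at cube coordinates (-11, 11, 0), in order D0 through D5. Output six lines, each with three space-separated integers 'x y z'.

Answer: -10 10 0
-10 11 -1
-11 12 -1
-12 12 0
-12 11 1
-11 10 1

Derivation:
Center: (-11, 11, 0). Add each direction:
  D0: (-11, 11, 0) + (1, -1, 0) = (-10, 10, 0)
  D1: (-11, 11, 0) + (1, 0, -1) = (-10, 11, -1)
  D2: (-11, 11, 0) + (0, 1, -1) = (-11, 12, -1)
  D3: (-11, 11, 0) + (-1, 1, 0) = (-12, 12, 0)
  D4: (-11, 11, 0) + (-1, 0, 1) = (-12, 11, 1)
  D5: (-11, 11, 0) + (0, -1, 1) = (-11, 10, 1)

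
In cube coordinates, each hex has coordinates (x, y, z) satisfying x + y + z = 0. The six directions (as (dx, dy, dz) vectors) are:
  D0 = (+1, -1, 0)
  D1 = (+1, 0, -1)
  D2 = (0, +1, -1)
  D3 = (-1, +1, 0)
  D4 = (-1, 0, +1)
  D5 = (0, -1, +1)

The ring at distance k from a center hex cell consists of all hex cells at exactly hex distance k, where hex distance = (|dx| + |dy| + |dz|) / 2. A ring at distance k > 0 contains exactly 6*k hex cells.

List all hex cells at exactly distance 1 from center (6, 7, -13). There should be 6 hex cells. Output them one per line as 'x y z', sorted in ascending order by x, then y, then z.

Answer: 5 7 -12
5 8 -13
6 6 -12
6 8 -14
7 6 -13
7 7 -14

Derivation:
Walk ring at distance 1 from (6, 7, -13):
Start at center + D4*1 = (5, 7, -12)
  hex 0: (5, 7, -12)
  hex 1: (6, 6, -12)
  hex 2: (7, 6, -13)
  hex 3: (7, 7, -14)
  hex 4: (6, 8, -14)
  hex 5: (5, 8, -13)
Sorted: 6 hexes.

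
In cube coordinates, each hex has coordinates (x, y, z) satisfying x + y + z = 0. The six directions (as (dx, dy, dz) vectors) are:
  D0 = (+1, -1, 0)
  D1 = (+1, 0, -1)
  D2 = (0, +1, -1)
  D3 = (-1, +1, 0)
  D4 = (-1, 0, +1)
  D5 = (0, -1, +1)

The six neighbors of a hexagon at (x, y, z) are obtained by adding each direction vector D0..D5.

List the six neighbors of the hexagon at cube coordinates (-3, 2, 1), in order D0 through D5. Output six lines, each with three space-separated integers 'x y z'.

Center: (-3, 2, 1). Add each direction:
  D0: (-3, 2, 1) + (1, -1, 0) = (-2, 1, 1)
  D1: (-3, 2, 1) + (1, 0, -1) = (-2, 2, 0)
  D2: (-3, 2, 1) + (0, 1, -1) = (-3, 3, 0)
  D3: (-3, 2, 1) + (-1, 1, 0) = (-4, 3, 1)
  D4: (-3, 2, 1) + (-1, 0, 1) = (-4, 2, 2)
  D5: (-3, 2, 1) + (0, -1, 1) = (-3, 1, 2)

Answer: -2 1 1
-2 2 0
-3 3 0
-4 3 1
-4 2 2
-3 1 2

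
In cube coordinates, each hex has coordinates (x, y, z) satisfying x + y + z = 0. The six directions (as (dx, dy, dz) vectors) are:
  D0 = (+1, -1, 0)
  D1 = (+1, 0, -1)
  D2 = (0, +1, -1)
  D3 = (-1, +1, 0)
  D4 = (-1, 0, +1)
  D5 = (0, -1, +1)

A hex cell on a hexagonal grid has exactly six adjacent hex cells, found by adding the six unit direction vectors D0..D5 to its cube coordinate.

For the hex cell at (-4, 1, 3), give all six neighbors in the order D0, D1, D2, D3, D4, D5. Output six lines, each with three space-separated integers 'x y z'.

Answer: -3 0 3
-3 1 2
-4 2 2
-5 2 3
-5 1 4
-4 0 4

Derivation:
Center: (-4, 1, 3). Add each direction:
  D0: (-4, 1, 3) + (1, -1, 0) = (-3, 0, 3)
  D1: (-4, 1, 3) + (1, 0, -1) = (-3, 1, 2)
  D2: (-4, 1, 3) + (0, 1, -1) = (-4, 2, 2)
  D3: (-4, 1, 3) + (-1, 1, 0) = (-5, 2, 3)
  D4: (-4, 1, 3) + (-1, 0, 1) = (-5, 1, 4)
  D5: (-4, 1, 3) + (0, -1, 1) = (-4, 0, 4)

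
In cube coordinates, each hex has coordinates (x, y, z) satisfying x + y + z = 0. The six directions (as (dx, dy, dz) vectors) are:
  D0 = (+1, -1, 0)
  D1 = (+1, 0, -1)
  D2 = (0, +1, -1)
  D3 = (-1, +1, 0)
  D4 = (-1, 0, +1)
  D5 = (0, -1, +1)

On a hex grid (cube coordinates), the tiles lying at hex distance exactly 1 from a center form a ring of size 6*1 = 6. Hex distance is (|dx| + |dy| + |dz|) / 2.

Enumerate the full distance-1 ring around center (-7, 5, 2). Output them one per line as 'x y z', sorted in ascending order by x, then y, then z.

Walk ring at distance 1 from (-7, 5, 2):
Start at center + D4*1 = (-8, 5, 3)
  hex 0: (-8, 5, 3)
  hex 1: (-7, 4, 3)
  hex 2: (-6, 4, 2)
  hex 3: (-6, 5, 1)
  hex 4: (-7, 6, 1)
  hex 5: (-8, 6, 2)
Sorted: 6 hexes.

Answer: -8 5 3
-8 6 2
-7 4 3
-7 6 1
-6 4 2
-6 5 1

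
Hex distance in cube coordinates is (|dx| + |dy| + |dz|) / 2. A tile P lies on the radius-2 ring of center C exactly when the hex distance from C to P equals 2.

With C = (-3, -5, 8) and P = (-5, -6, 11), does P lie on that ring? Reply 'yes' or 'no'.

|px - cx| = |-5 - (-3)| = 2
|py - cy| = |-6 - (-5)| = 1
|pz - cz| = |11 - 8| = 3
distance = (2+1+3)/2 = 6/2 = 3
radius = 2; distance != radius -> no

Answer: no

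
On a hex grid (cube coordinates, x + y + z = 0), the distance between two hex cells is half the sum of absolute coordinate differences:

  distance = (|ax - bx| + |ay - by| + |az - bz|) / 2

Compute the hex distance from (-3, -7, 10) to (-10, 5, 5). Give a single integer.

Answer: 12

Derivation:
|ax - bx| = |-3 - (-10)| = 7
|ay - by| = |-7 - 5| = 12
|az - bz| = |10 - 5| = 5
distance = (7 + 12 + 5) / 2 = 24 / 2 = 12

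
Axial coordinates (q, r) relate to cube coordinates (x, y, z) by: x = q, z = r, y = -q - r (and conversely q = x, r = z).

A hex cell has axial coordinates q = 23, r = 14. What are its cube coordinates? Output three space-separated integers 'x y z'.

x = q = 23
z = r = 14
y = -x - z = -(23) - (14) = -37

Answer: 23 -37 14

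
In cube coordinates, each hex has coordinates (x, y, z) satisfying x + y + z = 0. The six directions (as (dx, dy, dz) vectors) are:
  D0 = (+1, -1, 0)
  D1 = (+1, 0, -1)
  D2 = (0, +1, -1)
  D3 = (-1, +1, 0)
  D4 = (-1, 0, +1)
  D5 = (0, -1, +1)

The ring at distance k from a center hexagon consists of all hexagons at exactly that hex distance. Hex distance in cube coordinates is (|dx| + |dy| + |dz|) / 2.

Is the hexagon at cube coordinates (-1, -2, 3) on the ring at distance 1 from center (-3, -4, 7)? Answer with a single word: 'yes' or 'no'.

Answer: no

Derivation:
|px - cx| = |-1 - (-3)| = 2
|py - cy| = |-2 - (-4)| = 2
|pz - cz| = |3 - 7| = 4
distance = (2+2+4)/2 = 8/2 = 4
radius = 1; distance != radius -> no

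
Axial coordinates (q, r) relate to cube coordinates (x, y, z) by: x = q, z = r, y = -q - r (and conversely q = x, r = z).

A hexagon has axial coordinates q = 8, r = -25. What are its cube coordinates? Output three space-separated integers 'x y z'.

Answer: 8 17 -25

Derivation:
x = q = 8
z = r = -25
y = -x - z = -(8) - (-25) = 17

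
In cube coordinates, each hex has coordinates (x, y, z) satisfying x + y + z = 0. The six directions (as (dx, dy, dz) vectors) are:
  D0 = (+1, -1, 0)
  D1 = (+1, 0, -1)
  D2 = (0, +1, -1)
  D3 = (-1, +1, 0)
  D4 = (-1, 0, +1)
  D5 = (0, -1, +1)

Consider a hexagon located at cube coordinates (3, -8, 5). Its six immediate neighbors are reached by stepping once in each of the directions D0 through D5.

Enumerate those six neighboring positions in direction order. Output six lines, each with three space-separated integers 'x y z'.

Center: (3, -8, 5). Add each direction:
  D0: (3, -8, 5) + (1, -1, 0) = (4, -9, 5)
  D1: (3, -8, 5) + (1, 0, -1) = (4, -8, 4)
  D2: (3, -8, 5) + (0, 1, -1) = (3, -7, 4)
  D3: (3, -8, 5) + (-1, 1, 0) = (2, -7, 5)
  D4: (3, -8, 5) + (-1, 0, 1) = (2, -8, 6)
  D5: (3, -8, 5) + (0, -1, 1) = (3, -9, 6)

Answer: 4 -9 5
4 -8 4
3 -7 4
2 -7 5
2 -8 6
3 -9 6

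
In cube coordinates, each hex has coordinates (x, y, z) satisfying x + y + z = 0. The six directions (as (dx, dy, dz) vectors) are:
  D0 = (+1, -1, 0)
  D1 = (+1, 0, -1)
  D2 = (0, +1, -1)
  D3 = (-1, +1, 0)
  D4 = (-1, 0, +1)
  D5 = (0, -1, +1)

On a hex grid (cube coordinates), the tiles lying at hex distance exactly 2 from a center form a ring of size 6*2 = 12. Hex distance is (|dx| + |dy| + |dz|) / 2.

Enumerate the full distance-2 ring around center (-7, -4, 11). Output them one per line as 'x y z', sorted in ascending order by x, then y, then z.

Walk ring at distance 2 from (-7, -4, 11):
Start at center + D4*2 = (-9, -4, 13)
  hex 0: (-9, -4, 13)
  hex 1: (-8, -5, 13)
  hex 2: (-7, -6, 13)
  hex 3: (-6, -6, 12)
  hex 4: (-5, -6, 11)
  hex 5: (-5, -5, 10)
  hex 6: (-5, -4, 9)
  hex 7: (-6, -3, 9)
  hex 8: (-7, -2, 9)
  hex 9: (-8, -2, 10)
  hex 10: (-9, -2, 11)
  hex 11: (-9, -3, 12)
Sorted: 12 hexes.

Answer: -9 -4 13
-9 -3 12
-9 -2 11
-8 -5 13
-8 -2 10
-7 -6 13
-7 -2 9
-6 -6 12
-6 -3 9
-5 -6 11
-5 -5 10
-5 -4 9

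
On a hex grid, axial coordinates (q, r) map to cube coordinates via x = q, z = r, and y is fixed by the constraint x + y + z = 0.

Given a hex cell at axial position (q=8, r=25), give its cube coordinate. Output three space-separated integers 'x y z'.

Answer: 8 -33 25

Derivation:
x = q = 8
z = r = 25
y = -x - z = -(8) - (25) = -33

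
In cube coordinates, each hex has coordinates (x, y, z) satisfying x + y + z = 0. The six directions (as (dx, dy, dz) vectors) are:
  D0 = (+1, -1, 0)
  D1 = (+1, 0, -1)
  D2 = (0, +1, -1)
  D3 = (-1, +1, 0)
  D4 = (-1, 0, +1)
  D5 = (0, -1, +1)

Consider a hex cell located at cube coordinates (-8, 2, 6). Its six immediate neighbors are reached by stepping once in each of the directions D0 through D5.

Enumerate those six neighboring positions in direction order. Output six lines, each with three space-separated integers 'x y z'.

Answer: -7 1 6
-7 2 5
-8 3 5
-9 3 6
-9 2 7
-8 1 7

Derivation:
Center: (-8, 2, 6). Add each direction:
  D0: (-8, 2, 6) + (1, -1, 0) = (-7, 1, 6)
  D1: (-8, 2, 6) + (1, 0, -1) = (-7, 2, 5)
  D2: (-8, 2, 6) + (0, 1, -1) = (-8, 3, 5)
  D3: (-8, 2, 6) + (-1, 1, 0) = (-9, 3, 6)
  D4: (-8, 2, 6) + (-1, 0, 1) = (-9, 2, 7)
  D5: (-8, 2, 6) + (0, -1, 1) = (-8, 1, 7)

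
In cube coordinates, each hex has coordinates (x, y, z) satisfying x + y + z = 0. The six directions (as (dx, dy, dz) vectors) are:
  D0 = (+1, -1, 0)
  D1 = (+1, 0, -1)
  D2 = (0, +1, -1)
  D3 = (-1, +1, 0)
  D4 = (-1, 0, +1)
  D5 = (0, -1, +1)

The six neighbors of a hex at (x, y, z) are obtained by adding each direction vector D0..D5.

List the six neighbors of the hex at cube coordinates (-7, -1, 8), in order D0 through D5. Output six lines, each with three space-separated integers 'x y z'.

Center: (-7, -1, 8). Add each direction:
  D0: (-7, -1, 8) + (1, -1, 0) = (-6, -2, 8)
  D1: (-7, -1, 8) + (1, 0, -1) = (-6, -1, 7)
  D2: (-7, -1, 8) + (0, 1, -1) = (-7, 0, 7)
  D3: (-7, -1, 8) + (-1, 1, 0) = (-8, 0, 8)
  D4: (-7, -1, 8) + (-1, 0, 1) = (-8, -1, 9)
  D5: (-7, -1, 8) + (0, -1, 1) = (-7, -2, 9)

Answer: -6 -2 8
-6 -1 7
-7 0 7
-8 0 8
-8 -1 9
-7 -2 9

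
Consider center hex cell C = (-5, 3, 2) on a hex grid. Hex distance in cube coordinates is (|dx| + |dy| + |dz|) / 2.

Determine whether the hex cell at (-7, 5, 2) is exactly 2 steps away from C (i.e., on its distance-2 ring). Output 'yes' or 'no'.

Answer: yes

Derivation:
|px - cx| = |-7 - (-5)| = 2
|py - cy| = |5 - 3| = 2
|pz - cz| = |2 - 2| = 0
distance = (2+2+0)/2 = 4/2 = 2
radius = 2; distance == radius -> yes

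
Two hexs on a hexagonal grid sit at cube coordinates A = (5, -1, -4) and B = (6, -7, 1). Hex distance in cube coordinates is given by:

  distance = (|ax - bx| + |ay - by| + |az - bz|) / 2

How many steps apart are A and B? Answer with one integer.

Answer: 6

Derivation:
|ax - bx| = |5 - 6| = 1
|ay - by| = |-1 - (-7)| = 6
|az - bz| = |-4 - 1| = 5
distance = (1 + 6 + 5) / 2 = 12 / 2 = 6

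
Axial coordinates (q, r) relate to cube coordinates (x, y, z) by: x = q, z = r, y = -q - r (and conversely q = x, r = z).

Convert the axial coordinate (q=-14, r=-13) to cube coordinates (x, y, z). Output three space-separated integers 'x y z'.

x = q = -14
z = r = -13
y = -x - z = -(-14) - (-13) = 27

Answer: -14 27 -13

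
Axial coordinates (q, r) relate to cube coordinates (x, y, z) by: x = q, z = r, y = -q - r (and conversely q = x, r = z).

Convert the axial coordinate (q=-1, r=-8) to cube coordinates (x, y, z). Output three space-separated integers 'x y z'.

Answer: -1 9 -8

Derivation:
x = q = -1
z = r = -8
y = -x - z = -(-1) - (-8) = 9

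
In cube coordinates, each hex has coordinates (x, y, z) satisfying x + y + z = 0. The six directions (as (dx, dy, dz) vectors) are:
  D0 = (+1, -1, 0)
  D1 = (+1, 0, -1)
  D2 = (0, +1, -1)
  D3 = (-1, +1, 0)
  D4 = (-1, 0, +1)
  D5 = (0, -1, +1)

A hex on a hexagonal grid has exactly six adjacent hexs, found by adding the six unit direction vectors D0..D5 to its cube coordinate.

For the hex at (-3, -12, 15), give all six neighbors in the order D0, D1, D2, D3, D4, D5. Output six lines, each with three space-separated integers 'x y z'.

Answer: -2 -13 15
-2 -12 14
-3 -11 14
-4 -11 15
-4 -12 16
-3 -13 16

Derivation:
Center: (-3, -12, 15). Add each direction:
  D0: (-3, -12, 15) + (1, -1, 0) = (-2, -13, 15)
  D1: (-3, -12, 15) + (1, 0, -1) = (-2, -12, 14)
  D2: (-3, -12, 15) + (0, 1, -1) = (-3, -11, 14)
  D3: (-3, -12, 15) + (-1, 1, 0) = (-4, -11, 15)
  D4: (-3, -12, 15) + (-1, 0, 1) = (-4, -12, 16)
  D5: (-3, -12, 15) + (0, -1, 1) = (-3, -13, 16)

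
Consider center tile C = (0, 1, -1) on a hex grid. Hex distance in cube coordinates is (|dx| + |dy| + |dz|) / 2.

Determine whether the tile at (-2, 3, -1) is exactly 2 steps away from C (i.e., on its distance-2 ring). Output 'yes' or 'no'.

|px - cx| = |-2 - 0| = 2
|py - cy| = |3 - 1| = 2
|pz - cz| = |-1 - (-1)| = 0
distance = (2+2+0)/2 = 4/2 = 2
radius = 2; distance == radius -> yes

Answer: yes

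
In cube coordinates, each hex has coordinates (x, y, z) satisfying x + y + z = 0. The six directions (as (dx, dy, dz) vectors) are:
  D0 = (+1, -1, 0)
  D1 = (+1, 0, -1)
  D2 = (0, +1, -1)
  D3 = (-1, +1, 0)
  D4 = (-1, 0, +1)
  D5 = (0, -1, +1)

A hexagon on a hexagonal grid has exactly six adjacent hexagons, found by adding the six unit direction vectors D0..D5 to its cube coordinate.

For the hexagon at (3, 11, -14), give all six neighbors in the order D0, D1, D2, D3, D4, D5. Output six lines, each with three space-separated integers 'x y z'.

Center: (3, 11, -14). Add each direction:
  D0: (3, 11, -14) + (1, -1, 0) = (4, 10, -14)
  D1: (3, 11, -14) + (1, 0, -1) = (4, 11, -15)
  D2: (3, 11, -14) + (0, 1, -1) = (3, 12, -15)
  D3: (3, 11, -14) + (-1, 1, 0) = (2, 12, -14)
  D4: (3, 11, -14) + (-1, 0, 1) = (2, 11, -13)
  D5: (3, 11, -14) + (0, -1, 1) = (3, 10, -13)

Answer: 4 10 -14
4 11 -15
3 12 -15
2 12 -14
2 11 -13
3 10 -13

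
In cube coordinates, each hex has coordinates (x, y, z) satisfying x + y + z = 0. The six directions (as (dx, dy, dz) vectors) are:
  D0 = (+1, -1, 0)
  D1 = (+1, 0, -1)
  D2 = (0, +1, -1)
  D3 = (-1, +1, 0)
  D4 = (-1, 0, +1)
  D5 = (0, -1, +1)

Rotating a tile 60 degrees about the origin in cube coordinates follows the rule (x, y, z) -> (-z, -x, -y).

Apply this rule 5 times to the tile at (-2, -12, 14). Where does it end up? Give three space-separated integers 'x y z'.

Answer: 12 -14 2

Derivation:
Start: (-2, -12, 14)
Step 1: (-2, -12, 14) -> (-(14), -(-2), -(-12)) = (-14, 2, 12)
Step 2: (-14, 2, 12) -> (-(12), -(-14), -(2)) = (-12, 14, -2)
Step 3: (-12, 14, -2) -> (-(-2), -(-12), -(14)) = (2, 12, -14)
Step 4: (2, 12, -14) -> (-(-14), -(2), -(12)) = (14, -2, -12)
Step 5: (14, -2, -12) -> (-(-12), -(14), -(-2)) = (12, -14, 2)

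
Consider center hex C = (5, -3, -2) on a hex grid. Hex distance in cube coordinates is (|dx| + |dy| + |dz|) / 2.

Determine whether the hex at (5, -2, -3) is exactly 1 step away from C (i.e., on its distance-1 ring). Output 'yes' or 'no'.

|px - cx| = |5 - 5| = 0
|py - cy| = |-2 - (-3)| = 1
|pz - cz| = |-3 - (-2)| = 1
distance = (0+1+1)/2 = 2/2 = 1
radius = 1; distance == radius -> yes

Answer: yes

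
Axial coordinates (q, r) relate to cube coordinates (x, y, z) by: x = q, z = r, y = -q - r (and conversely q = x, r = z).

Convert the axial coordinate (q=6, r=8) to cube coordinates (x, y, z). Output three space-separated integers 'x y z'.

Answer: 6 -14 8

Derivation:
x = q = 6
z = r = 8
y = -x - z = -(6) - (8) = -14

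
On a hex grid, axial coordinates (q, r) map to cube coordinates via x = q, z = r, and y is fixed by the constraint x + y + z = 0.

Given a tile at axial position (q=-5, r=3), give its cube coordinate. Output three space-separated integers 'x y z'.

Answer: -5 2 3

Derivation:
x = q = -5
z = r = 3
y = -x - z = -(-5) - (3) = 2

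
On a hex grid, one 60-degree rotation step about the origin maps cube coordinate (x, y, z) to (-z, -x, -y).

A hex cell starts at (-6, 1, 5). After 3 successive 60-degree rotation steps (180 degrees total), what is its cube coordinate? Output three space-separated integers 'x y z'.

Answer: 6 -1 -5

Derivation:
Start: (-6, 1, 5)
Step 1: (-6, 1, 5) -> (-(5), -(-6), -(1)) = (-5, 6, -1)
Step 2: (-5, 6, -1) -> (-(-1), -(-5), -(6)) = (1, 5, -6)
Step 3: (1, 5, -6) -> (-(-6), -(1), -(5)) = (6, -1, -5)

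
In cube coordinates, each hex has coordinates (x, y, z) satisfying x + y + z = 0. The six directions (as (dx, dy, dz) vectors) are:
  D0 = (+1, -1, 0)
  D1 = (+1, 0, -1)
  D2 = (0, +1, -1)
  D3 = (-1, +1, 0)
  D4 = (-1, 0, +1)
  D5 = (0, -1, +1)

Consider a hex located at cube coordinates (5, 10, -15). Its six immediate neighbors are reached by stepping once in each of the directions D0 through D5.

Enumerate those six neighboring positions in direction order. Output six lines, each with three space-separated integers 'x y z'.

Center: (5, 10, -15). Add each direction:
  D0: (5, 10, -15) + (1, -1, 0) = (6, 9, -15)
  D1: (5, 10, -15) + (1, 0, -1) = (6, 10, -16)
  D2: (5, 10, -15) + (0, 1, -1) = (5, 11, -16)
  D3: (5, 10, -15) + (-1, 1, 0) = (4, 11, -15)
  D4: (5, 10, -15) + (-1, 0, 1) = (4, 10, -14)
  D5: (5, 10, -15) + (0, -1, 1) = (5, 9, -14)

Answer: 6 9 -15
6 10 -16
5 11 -16
4 11 -15
4 10 -14
5 9 -14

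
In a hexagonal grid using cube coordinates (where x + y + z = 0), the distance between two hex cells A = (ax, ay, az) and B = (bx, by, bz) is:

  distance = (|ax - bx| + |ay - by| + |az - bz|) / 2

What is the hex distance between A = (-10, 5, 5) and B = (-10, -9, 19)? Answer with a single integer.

Answer: 14

Derivation:
|ax - bx| = |-10 - (-10)| = 0
|ay - by| = |5 - (-9)| = 14
|az - bz| = |5 - 19| = 14
distance = (0 + 14 + 14) / 2 = 28 / 2 = 14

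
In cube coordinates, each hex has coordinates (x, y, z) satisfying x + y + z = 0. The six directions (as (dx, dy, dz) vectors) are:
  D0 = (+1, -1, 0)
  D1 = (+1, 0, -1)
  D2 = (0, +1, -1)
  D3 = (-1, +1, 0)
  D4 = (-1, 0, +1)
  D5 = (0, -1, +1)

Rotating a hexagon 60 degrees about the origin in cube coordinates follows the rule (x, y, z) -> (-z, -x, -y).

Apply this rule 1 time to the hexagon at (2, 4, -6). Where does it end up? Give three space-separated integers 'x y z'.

Start: (2, 4, -6)
Step 1: (2, 4, -6) -> (-(-6), -(2), -(4)) = (6, -2, -4)

Answer: 6 -2 -4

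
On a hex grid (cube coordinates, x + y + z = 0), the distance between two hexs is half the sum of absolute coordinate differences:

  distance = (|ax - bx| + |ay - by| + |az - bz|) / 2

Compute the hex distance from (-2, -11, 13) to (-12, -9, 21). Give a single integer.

|ax - bx| = |-2 - (-12)| = 10
|ay - by| = |-11 - (-9)| = 2
|az - bz| = |13 - 21| = 8
distance = (10 + 2 + 8) / 2 = 20 / 2 = 10

Answer: 10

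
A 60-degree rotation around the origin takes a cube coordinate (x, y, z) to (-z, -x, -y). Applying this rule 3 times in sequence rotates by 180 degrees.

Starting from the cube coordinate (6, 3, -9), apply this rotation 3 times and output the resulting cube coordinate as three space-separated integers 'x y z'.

Start: (6, 3, -9)
Step 1: (6, 3, -9) -> (-(-9), -(6), -(3)) = (9, -6, -3)
Step 2: (9, -6, -3) -> (-(-3), -(9), -(-6)) = (3, -9, 6)
Step 3: (3, -9, 6) -> (-(6), -(3), -(-9)) = (-6, -3, 9)

Answer: -6 -3 9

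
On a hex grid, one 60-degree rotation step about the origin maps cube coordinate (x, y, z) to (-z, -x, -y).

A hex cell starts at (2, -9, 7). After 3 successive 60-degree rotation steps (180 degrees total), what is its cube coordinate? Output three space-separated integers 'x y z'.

Answer: -2 9 -7

Derivation:
Start: (2, -9, 7)
Step 1: (2, -9, 7) -> (-(7), -(2), -(-9)) = (-7, -2, 9)
Step 2: (-7, -2, 9) -> (-(9), -(-7), -(-2)) = (-9, 7, 2)
Step 3: (-9, 7, 2) -> (-(2), -(-9), -(7)) = (-2, 9, -7)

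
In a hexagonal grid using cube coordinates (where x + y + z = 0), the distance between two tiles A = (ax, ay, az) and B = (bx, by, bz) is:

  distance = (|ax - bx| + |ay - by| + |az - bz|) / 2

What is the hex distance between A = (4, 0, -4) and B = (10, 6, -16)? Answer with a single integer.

Answer: 12

Derivation:
|ax - bx| = |4 - 10| = 6
|ay - by| = |0 - 6| = 6
|az - bz| = |-4 - (-16)| = 12
distance = (6 + 6 + 12) / 2 = 24 / 2 = 12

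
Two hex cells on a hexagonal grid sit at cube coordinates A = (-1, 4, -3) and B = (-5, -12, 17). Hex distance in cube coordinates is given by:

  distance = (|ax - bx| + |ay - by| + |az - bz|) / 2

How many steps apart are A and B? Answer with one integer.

|ax - bx| = |-1 - (-5)| = 4
|ay - by| = |4 - (-12)| = 16
|az - bz| = |-3 - 17| = 20
distance = (4 + 16 + 20) / 2 = 40 / 2 = 20

Answer: 20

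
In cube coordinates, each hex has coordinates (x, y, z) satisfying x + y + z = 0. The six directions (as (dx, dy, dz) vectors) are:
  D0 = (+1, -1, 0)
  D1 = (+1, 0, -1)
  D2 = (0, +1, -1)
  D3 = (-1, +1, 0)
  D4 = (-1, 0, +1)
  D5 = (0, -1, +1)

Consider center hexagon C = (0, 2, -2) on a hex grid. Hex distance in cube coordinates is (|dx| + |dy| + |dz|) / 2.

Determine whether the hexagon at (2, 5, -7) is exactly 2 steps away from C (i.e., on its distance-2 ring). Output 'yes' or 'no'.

Answer: no

Derivation:
|px - cx| = |2 - 0| = 2
|py - cy| = |5 - 2| = 3
|pz - cz| = |-7 - (-2)| = 5
distance = (2+3+5)/2 = 10/2 = 5
radius = 2; distance != radius -> no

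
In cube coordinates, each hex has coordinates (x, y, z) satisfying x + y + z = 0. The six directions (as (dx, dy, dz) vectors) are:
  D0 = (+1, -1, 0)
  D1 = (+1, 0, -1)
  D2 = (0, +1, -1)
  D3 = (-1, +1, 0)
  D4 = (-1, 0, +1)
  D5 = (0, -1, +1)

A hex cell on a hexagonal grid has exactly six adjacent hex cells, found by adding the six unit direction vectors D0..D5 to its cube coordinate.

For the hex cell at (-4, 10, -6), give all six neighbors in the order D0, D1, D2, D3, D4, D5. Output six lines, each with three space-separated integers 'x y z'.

Center: (-4, 10, -6). Add each direction:
  D0: (-4, 10, -6) + (1, -1, 0) = (-3, 9, -6)
  D1: (-4, 10, -6) + (1, 0, -1) = (-3, 10, -7)
  D2: (-4, 10, -6) + (0, 1, -1) = (-4, 11, -7)
  D3: (-4, 10, -6) + (-1, 1, 0) = (-5, 11, -6)
  D4: (-4, 10, -6) + (-1, 0, 1) = (-5, 10, -5)
  D5: (-4, 10, -6) + (0, -1, 1) = (-4, 9, -5)

Answer: -3 9 -6
-3 10 -7
-4 11 -7
-5 11 -6
-5 10 -5
-4 9 -5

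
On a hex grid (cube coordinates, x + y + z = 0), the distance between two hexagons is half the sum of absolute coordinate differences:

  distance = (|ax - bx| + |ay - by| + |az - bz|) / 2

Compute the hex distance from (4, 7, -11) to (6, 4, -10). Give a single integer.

|ax - bx| = |4 - 6| = 2
|ay - by| = |7 - 4| = 3
|az - bz| = |-11 - (-10)| = 1
distance = (2 + 3 + 1) / 2 = 6 / 2 = 3

Answer: 3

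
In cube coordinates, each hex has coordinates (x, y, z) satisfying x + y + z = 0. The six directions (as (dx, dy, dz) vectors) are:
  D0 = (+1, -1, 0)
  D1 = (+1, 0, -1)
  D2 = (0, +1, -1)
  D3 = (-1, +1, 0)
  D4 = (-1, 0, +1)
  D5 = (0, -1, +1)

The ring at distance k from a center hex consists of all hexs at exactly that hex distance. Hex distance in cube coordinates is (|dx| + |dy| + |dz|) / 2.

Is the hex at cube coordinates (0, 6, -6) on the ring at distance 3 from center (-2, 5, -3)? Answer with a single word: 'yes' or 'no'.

Answer: yes

Derivation:
|px - cx| = |0 - (-2)| = 2
|py - cy| = |6 - 5| = 1
|pz - cz| = |-6 - (-3)| = 3
distance = (2+1+3)/2 = 6/2 = 3
radius = 3; distance == radius -> yes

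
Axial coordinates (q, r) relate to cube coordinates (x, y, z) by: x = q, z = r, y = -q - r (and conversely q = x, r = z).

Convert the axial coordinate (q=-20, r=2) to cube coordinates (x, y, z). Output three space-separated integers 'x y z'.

x = q = -20
z = r = 2
y = -x - z = -(-20) - (2) = 18

Answer: -20 18 2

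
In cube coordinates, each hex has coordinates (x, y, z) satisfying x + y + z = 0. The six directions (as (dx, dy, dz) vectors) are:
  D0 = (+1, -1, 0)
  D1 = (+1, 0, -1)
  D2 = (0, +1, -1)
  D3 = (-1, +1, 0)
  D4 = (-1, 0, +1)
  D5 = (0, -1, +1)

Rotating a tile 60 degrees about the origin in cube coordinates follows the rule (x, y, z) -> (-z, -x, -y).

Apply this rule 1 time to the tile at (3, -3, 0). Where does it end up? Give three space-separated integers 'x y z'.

Start: (3, -3, 0)
Step 1: (3, -3, 0) -> (-(0), -(3), -(-3)) = (0, -3, 3)

Answer: 0 -3 3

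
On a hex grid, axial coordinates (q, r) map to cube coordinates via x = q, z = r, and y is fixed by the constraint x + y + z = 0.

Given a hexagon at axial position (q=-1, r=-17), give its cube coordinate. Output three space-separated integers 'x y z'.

x = q = -1
z = r = -17
y = -x - z = -(-1) - (-17) = 18

Answer: -1 18 -17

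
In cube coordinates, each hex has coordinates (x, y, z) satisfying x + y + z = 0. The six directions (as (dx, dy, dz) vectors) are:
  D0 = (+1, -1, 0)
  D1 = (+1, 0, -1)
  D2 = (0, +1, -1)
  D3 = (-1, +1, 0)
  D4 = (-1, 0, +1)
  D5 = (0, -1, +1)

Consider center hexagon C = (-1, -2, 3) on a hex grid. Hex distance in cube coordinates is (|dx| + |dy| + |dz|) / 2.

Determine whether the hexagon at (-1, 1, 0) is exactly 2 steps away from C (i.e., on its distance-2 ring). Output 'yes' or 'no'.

Answer: no

Derivation:
|px - cx| = |-1 - (-1)| = 0
|py - cy| = |1 - (-2)| = 3
|pz - cz| = |0 - 3| = 3
distance = (0+3+3)/2 = 6/2 = 3
radius = 2; distance != radius -> no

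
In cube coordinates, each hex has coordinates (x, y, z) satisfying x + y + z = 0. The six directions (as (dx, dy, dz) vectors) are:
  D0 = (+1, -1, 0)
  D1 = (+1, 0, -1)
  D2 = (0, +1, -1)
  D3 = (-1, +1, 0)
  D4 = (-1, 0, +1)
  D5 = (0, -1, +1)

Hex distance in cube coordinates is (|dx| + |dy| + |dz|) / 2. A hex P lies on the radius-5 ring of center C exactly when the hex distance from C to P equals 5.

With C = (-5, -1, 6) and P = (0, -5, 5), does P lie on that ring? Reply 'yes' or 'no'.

|px - cx| = |0 - (-5)| = 5
|py - cy| = |-5 - (-1)| = 4
|pz - cz| = |5 - 6| = 1
distance = (5+4+1)/2 = 10/2 = 5
radius = 5; distance == radius -> yes

Answer: yes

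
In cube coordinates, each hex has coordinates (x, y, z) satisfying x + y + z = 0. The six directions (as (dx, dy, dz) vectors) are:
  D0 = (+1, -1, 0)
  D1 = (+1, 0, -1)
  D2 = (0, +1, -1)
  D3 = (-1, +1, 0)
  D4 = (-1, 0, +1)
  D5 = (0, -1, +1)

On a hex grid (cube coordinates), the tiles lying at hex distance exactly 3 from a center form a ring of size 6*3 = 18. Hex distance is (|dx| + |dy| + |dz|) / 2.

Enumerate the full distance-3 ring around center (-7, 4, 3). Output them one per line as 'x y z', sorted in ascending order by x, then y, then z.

Answer: -10 4 6
-10 5 5
-10 6 4
-10 7 3
-9 3 6
-9 7 2
-8 2 6
-8 7 1
-7 1 6
-7 7 0
-6 1 5
-6 6 0
-5 1 4
-5 5 0
-4 1 3
-4 2 2
-4 3 1
-4 4 0

Derivation:
Walk ring at distance 3 from (-7, 4, 3):
Start at center + D4*3 = (-10, 4, 6)
  hex 0: (-10, 4, 6)
  hex 1: (-9, 3, 6)
  hex 2: (-8, 2, 6)
  hex 3: (-7, 1, 6)
  hex 4: (-6, 1, 5)
  hex 5: (-5, 1, 4)
  hex 6: (-4, 1, 3)
  hex 7: (-4, 2, 2)
  hex 8: (-4, 3, 1)
  hex 9: (-4, 4, 0)
  hex 10: (-5, 5, 0)
  hex 11: (-6, 6, 0)
  hex 12: (-7, 7, 0)
  hex 13: (-8, 7, 1)
  hex 14: (-9, 7, 2)
  hex 15: (-10, 7, 3)
  hex 16: (-10, 6, 4)
  hex 17: (-10, 5, 5)
Sorted: 18 hexes.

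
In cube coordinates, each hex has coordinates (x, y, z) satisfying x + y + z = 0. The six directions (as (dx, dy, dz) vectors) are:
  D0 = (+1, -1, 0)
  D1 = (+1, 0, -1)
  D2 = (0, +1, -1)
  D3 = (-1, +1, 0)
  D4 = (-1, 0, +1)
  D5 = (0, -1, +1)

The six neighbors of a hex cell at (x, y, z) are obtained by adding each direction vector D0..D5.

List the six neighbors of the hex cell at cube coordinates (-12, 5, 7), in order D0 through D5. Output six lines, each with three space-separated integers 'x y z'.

Answer: -11 4 7
-11 5 6
-12 6 6
-13 6 7
-13 5 8
-12 4 8

Derivation:
Center: (-12, 5, 7). Add each direction:
  D0: (-12, 5, 7) + (1, -1, 0) = (-11, 4, 7)
  D1: (-12, 5, 7) + (1, 0, -1) = (-11, 5, 6)
  D2: (-12, 5, 7) + (0, 1, -1) = (-12, 6, 6)
  D3: (-12, 5, 7) + (-1, 1, 0) = (-13, 6, 7)
  D4: (-12, 5, 7) + (-1, 0, 1) = (-13, 5, 8)
  D5: (-12, 5, 7) + (0, -1, 1) = (-12, 4, 8)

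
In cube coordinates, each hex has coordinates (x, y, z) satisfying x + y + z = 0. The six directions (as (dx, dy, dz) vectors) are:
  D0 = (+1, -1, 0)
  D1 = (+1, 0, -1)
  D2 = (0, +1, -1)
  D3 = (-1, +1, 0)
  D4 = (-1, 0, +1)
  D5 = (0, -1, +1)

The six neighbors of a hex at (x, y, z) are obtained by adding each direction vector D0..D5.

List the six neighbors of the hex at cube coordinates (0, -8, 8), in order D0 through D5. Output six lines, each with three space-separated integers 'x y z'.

Answer: 1 -9 8
1 -8 7
0 -7 7
-1 -7 8
-1 -8 9
0 -9 9

Derivation:
Center: (0, -8, 8). Add each direction:
  D0: (0, -8, 8) + (1, -1, 0) = (1, -9, 8)
  D1: (0, -8, 8) + (1, 0, -1) = (1, -8, 7)
  D2: (0, -8, 8) + (0, 1, -1) = (0, -7, 7)
  D3: (0, -8, 8) + (-1, 1, 0) = (-1, -7, 8)
  D4: (0, -8, 8) + (-1, 0, 1) = (-1, -8, 9)
  D5: (0, -8, 8) + (0, -1, 1) = (0, -9, 9)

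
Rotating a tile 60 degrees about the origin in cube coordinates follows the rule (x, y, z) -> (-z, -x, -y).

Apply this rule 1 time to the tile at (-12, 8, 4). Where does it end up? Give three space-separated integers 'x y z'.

Start: (-12, 8, 4)
Step 1: (-12, 8, 4) -> (-(4), -(-12), -(8)) = (-4, 12, -8)

Answer: -4 12 -8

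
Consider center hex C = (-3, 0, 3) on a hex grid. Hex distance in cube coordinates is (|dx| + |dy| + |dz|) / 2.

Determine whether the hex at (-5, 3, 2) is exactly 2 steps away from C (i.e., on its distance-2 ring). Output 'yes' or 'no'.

Answer: no

Derivation:
|px - cx| = |-5 - (-3)| = 2
|py - cy| = |3 - 0| = 3
|pz - cz| = |2 - 3| = 1
distance = (2+3+1)/2 = 6/2 = 3
radius = 2; distance != radius -> no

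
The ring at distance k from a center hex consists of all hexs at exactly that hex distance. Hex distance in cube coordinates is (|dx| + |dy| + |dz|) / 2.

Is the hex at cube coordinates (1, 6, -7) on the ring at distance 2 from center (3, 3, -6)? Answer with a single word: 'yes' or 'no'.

Answer: no

Derivation:
|px - cx| = |1 - 3| = 2
|py - cy| = |6 - 3| = 3
|pz - cz| = |-7 - (-6)| = 1
distance = (2+3+1)/2 = 6/2 = 3
radius = 2; distance != radius -> no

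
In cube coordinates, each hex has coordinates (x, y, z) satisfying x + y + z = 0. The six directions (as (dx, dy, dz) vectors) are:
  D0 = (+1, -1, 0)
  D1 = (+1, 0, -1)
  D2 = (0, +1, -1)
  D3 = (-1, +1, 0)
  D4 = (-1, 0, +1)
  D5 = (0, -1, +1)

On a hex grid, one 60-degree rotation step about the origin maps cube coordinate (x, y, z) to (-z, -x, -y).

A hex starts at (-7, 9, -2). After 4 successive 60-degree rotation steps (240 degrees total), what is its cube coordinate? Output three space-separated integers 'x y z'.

Answer: -2 -7 9

Derivation:
Start: (-7, 9, -2)
Step 1: (-7, 9, -2) -> (-(-2), -(-7), -(9)) = (2, 7, -9)
Step 2: (2, 7, -9) -> (-(-9), -(2), -(7)) = (9, -2, -7)
Step 3: (9, -2, -7) -> (-(-7), -(9), -(-2)) = (7, -9, 2)
Step 4: (7, -9, 2) -> (-(2), -(7), -(-9)) = (-2, -7, 9)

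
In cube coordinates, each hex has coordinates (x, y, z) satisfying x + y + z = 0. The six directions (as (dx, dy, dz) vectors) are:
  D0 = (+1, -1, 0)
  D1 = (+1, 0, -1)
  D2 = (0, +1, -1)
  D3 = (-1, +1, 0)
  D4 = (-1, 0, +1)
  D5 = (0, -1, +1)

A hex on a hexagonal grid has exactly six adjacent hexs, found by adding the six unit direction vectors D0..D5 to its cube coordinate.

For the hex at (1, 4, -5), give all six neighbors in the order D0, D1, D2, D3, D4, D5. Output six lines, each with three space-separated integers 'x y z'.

Answer: 2 3 -5
2 4 -6
1 5 -6
0 5 -5
0 4 -4
1 3 -4

Derivation:
Center: (1, 4, -5). Add each direction:
  D0: (1, 4, -5) + (1, -1, 0) = (2, 3, -5)
  D1: (1, 4, -5) + (1, 0, -1) = (2, 4, -6)
  D2: (1, 4, -5) + (0, 1, -1) = (1, 5, -6)
  D3: (1, 4, -5) + (-1, 1, 0) = (0, 5, -5)
  D4: (1, 4, -5) + (-1, 0, 1) = (0, 4, -4)
  D5: (1, 4, -5) + (0, -1, 1) = (1, 3, -4)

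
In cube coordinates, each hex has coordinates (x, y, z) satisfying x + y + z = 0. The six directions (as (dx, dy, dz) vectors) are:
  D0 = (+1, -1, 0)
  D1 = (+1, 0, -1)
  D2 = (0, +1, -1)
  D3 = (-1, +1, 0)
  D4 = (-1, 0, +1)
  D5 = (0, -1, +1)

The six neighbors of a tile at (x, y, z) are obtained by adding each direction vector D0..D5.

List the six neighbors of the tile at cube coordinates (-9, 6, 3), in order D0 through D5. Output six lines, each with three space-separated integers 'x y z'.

Center: (-9, 6, 3). Add each direction:
  D0: (-9, 6, 3) + (1, -1, 0) = (-8, 5, 3)
  D1: (-9, 6, 3) + (1, 0, -1) = (-8, 6, 2)
  D2: (-9, 6, 3) + (0, 1, -1) = (-9, 7, 2)
  D3: (-9, 6, 3) + (-1, 1, 0) = (-10, 7, 3)
  D4: (-9, 6, 3) + (-1, 0, 1) = (-10, 6, 4)
  D5: (-9, 6, 3) + (0, -1, 1) = (-9, 5, 4)

Answer: -8 5 3
-8 6 2
-9 7 2
-10 7 3
-10 6 4
-9 5 4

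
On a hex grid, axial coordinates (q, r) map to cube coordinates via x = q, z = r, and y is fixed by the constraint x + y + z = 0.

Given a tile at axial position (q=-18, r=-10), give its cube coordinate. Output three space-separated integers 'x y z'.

Answer: -18 28 -10

Derivation:
x = q = -18
z = r = -10
y = -x - z = -(-18) - (-10) = 28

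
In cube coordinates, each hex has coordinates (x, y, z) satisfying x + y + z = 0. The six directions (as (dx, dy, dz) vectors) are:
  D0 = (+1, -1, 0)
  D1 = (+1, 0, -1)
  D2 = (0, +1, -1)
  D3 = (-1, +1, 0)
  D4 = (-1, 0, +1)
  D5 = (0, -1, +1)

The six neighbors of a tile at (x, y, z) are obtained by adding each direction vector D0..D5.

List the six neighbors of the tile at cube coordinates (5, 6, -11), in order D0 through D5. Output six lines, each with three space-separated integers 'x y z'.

Answer: 6 5 -11
6 6 -12
5 7 -12
4 7 -11
4 6 -10
5 5 -10

Derivation:
Center: (5, 6, -11). Add each direction:
  D0: (5, 6, -11) + (1, -1, 0) = (6, 5, -11)
  D1: (5, 6, -11) + (1, 0, -1) = (6, 6, -12)
  D2: (5, 6, -11) + (0, 1, -1) = (5, 7, -12)
  D3: (5, 6, -11) + (-1, 1, 0) = (4, 7, -11)
  D4: (5, 6, -11) + (-1, 0, 1) = (4, 6, -10)
  D5: (5, 6, -11) + (0, -1, 1) = (5, 5, -10)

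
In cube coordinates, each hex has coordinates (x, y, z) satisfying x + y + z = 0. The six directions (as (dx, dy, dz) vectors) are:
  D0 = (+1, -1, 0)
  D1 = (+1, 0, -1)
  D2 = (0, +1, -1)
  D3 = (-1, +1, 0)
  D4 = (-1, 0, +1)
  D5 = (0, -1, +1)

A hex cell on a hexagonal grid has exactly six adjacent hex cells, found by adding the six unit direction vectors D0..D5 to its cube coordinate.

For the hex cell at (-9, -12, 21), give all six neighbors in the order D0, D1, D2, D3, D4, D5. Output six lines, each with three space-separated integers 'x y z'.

Center: (-9, -12, 21). Add each direction:
  D0: (-9, -12, 21) + (1, -1, 0) = (-8, -13, 21)
  D1: (-9, -12, 21) + (1, 0, -1) = (-8, -12, 20)
  D2: (-9, -12, 21) + (0, 1, -1) = (-9, -11, 20)
  D3: (-9, -12, 21) + (-1, 1, 0) = (-10, -11, 21)
  D4: (-9, -12, 21) + (-1, 0, 1) = (-10, -12, 22)
  D5: (-9, -12, 21) + (0, -1, 1) = (-9, -13, 22)

Answer: -8 -13 21
-8 -12 20
-9 -11 20
-10 -11 21
-10 -12 22
-9 -13 22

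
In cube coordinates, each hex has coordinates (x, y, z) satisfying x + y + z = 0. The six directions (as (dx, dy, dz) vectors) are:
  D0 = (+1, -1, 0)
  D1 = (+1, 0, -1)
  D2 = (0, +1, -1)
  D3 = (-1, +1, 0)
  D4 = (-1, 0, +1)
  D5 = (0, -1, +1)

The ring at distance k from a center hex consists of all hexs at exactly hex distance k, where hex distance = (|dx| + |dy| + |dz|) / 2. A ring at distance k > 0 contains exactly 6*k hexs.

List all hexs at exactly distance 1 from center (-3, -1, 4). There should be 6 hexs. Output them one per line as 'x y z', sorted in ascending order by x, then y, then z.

Walk ring at distance 1 from (-3, -1, 4):
Start at center + D4*1 = (-4, -1, 5)
  hex 0: (-4, -1, 5)
  hex 1: (-3, -2, 5)
  hex 2: (-2, -2, 4)
  hex 3: (-2, -1, 3)
  hex 4: (-3, 0, 3)
  hex 5: (-4, 0, 4)
Sorted: 6 hexes.

Answer: -4 -1 5
-4 0 4
-3 -2 5
-3 0 3
-2 -2 4
-2 -1 3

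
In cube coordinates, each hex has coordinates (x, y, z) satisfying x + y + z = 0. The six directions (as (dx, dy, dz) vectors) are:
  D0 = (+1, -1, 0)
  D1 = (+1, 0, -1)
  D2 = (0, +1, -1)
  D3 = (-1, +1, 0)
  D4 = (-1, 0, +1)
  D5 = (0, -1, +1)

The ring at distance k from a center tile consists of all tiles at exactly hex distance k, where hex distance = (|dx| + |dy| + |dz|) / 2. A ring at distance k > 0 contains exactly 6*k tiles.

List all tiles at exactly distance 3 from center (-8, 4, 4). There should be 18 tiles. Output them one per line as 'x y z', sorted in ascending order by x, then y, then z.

Walk ring at distance 3 from (-8, 4, 4):
Start at center + D4*3 = (-11, 4, 7)
  hex 0: (-11, 4, 7)
  hex 1: (-10, 3, 7)
  hex 2: (-9, 2, 7)
  hex 3: (-8, 1, 7)
  hex 4: (-7, 1, 6)
  hex 5: (-6, 1, 5)
  hex 6: (-5, 1, 4)
  hex 7: (-5, 2, 3)
  hex 8: (-5, 3, 2)
  hex 9: (-5, 4, 1)
  hex 10: (-6, 5, 1)
  hex 11: (-7, 6, 1)
  hex 12: (-8, 7, 1)
  hex 13: (-9, 7, 2)
  hex 14: (-10, 7, 3)
  hex 15: (-11, 7, 4)
  hex 16: (-11, 6, 5)
  hex 17: (-11, 5, 6)
Sorted: 18 hexes.

Answer: -11 4 7
-11 5 6
-11 6 5
-11 7 4
-10 3 7
-10 7 3
-9 2 7
-9 7 2
-8 1 7
-8 7 1
-7 1 6
-7 6 1
-6 1 5
-6 5 1
-5 1 4
-5 2 3
-5 3 2
-5 4 1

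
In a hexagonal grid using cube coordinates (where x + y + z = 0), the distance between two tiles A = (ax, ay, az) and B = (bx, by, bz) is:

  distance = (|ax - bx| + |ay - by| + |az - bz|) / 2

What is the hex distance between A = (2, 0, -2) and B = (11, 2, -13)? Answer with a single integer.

Answer: 11

Derivation:
|ax - bx| = |2 - 11| = 9
|ay - by| = |0 - 2| = 2
|az - bz| = |-2 - (-13)| = 11
distance = (9 + 2 + 11) / 2 = 22 / 2 = 11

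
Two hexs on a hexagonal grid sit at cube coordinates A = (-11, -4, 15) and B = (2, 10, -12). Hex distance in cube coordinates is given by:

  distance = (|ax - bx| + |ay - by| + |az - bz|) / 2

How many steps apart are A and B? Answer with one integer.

Answer: 27

Derivation:
|ax - bx| = |-11 - 2| = 13
|ay - by| = |-4 - 10| = 14
|az - bz| = |15 - (-12)| = 27
distance = (13 + 14 + 27) / 2 = 54 / 2 = 27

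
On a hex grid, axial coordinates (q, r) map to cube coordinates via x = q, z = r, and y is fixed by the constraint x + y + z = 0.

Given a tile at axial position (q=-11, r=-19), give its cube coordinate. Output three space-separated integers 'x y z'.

Answer: -11 30 -19

Derivation:
x = q = -11
z = r = -19
y = -x - z = -(-11) - (-19) = 30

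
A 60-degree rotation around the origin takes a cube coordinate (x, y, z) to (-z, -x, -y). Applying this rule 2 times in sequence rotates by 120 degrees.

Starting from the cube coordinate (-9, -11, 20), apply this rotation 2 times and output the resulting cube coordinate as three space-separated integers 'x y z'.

Answer: -11 20 -9

Derivation:
Start: (-9, -11, 20)
Step 1: (-9, -11, 20) -> (-(20), -(-9), -(-11)) = (-20, 9, 11)
Step 2: (-20, 9, 11) -> (-(11), -(-20), -(9)) = (-11, 20, -9)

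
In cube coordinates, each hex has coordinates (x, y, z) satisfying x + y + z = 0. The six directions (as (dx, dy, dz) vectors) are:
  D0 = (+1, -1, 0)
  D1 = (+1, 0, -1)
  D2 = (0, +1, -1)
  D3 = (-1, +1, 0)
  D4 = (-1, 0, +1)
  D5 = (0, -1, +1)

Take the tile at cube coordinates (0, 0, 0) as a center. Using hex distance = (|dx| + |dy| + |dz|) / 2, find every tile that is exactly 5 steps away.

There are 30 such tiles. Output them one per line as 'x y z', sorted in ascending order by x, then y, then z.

Answer: -5 0 5
-5 1 4
-5 2 3
-5 3 2
-5 4 1
-5 5 0
-4 -1 5
-4 5 -1
-3 -2 5
-3 5 -2
-2 -3 5
-2 5 -3
-1 -4 5
-1 5 -4
0 -5 5
0 5 -5
1 -5 4
1 4 -5
2 -5 3
2 3 -5
3 -5 2
3 2 -5
4 -5 1
4 1 -5
5 -5 0
5 -4 -1
5 -3 -2
5 -2 -3
5 -1 -4
5 0 -5

Derivation:
Walk ring at distance 5 from (0, 0, 0):
Start at center + D4*5 = (-5, 0, 5)
  hex 0: (-5, 0, 5)
  hex 1: (-4, -1, 5)
  hex 2: (-3, -2, 5)
  hex 3: (-2, -3, 5)
  hex 4: (-1, -4, 5)
  hex 5: (0, -5, 5)
  hex 6: (1, -5, 4)
  hex 7: (2, -5, 3)
  hex 8: (3, -5, 2)
  hex 9: (4, -5, 1)
  hex 10: (5, -5, 0)
  hex 11: (5, -4, -1)
  hex 12: (5, -3, -2)
  hex 13: (5, -2, -3)
  hex 14: (5, -1, -4)
  hex 15: (5, 0, -5)
  hex 16: (4, 1, -5)
  hex 17: (3, 2, -5)
  hex 18: (2, 3, -5)
  hex 19: (1, 4, -5)
  hex 20: (0, 5, -5)
  hex 21: (-1, 5, -4)
  hex 22: (-2, 5, -3)
  hex 23: (-3, 5, -2)
  hex 24: (-4, 5, -1)
  hex 25: (-5, 5, 0)
  hex 26: (-5, 4, 1)
  hex 27: (-5, 3, 2)
  hex 28: (-5, 2, 3)
  hex 29: (-5, 1, 4)
Sorted: 30 hexes.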